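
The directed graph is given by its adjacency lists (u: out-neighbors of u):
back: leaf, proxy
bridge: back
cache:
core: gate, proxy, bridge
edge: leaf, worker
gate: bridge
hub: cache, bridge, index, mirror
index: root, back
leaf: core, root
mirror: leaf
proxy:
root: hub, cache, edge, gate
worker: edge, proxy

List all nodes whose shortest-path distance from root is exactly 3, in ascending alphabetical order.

Level 0: root
Level 1: cache, edge, gate, hub
Level 2: bridge, index, leaf, mirror, worker
Level 3: back, core, proxy

back, core, proxy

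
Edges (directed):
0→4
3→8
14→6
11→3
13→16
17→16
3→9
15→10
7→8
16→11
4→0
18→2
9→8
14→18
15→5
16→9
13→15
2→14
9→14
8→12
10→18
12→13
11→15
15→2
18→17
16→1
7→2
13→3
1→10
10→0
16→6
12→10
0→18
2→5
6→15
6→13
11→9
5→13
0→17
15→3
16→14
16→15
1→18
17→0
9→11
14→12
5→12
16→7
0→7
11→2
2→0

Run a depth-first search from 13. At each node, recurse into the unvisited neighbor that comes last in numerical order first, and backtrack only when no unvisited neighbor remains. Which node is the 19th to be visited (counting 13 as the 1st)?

1

Visit 13
13 → 16
16 → 15
15 → 10
10 → 18
18 → 17
17 → 0
0 → 7
7 → 8
8 → 12
7 → 2
2 → 14
14 → 6
2 → 5
0 → 4
15 → 3
3 → 9
9 → 11
16 → 1

Visit order: 13, 16, 15, 10, 18, 17, 0, 7, 8, 12, 2, 14, 6, 5, 4, 3, 9, 11, 1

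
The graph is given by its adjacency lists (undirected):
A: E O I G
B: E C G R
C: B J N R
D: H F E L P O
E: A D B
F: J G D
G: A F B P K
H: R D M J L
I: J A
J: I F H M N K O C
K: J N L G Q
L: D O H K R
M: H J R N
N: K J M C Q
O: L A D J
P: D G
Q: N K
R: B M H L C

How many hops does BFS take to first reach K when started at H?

Level 0: H
Level 1: D, J, L, M, R
Level 2: B, C, E, F, I, K, N, O, P
Level 3: A, G, Q
K first appears at level 2.

2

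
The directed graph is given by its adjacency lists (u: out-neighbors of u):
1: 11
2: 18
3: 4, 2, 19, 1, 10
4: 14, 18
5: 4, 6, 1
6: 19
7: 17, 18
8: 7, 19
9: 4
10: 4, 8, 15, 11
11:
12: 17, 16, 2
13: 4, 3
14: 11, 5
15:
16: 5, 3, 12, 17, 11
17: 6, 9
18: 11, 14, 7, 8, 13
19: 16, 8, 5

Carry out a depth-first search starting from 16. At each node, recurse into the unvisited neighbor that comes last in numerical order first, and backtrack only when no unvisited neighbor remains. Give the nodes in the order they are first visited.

16, 17, 9, 4, 18, 14, 11, 5, 6, 19, 8, 7, 1, 13, 3, 10, 15, 2, 12

Visit 16
16 → 17
17 → 9
9 → 4
4 → 18
18 → 14
14 → 11
14 → 5
5 → 6
6 → 19
19 → 8
8 → 7
5 → 1
18 → 13
13 → 3
3 → 10
10 → 15
3 → 2
16 → 12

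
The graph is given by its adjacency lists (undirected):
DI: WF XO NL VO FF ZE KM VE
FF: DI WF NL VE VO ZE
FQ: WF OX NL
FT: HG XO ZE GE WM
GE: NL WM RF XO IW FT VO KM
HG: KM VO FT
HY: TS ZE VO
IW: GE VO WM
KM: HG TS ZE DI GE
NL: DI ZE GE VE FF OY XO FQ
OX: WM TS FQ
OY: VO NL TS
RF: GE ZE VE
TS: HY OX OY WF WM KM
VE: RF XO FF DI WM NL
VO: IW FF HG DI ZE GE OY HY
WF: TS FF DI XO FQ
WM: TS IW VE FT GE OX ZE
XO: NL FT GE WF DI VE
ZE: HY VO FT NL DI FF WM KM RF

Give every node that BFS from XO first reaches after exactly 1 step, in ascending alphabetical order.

Level 0: XO
Level 1: DI, FT, GE, NL, VE, WF
Level 2: FF, FQ, HG, IW, KM, OY, RF, TS, VO, WM, ZE
Level 3: HY, OX

DI, FT, GE, NL, VE, WF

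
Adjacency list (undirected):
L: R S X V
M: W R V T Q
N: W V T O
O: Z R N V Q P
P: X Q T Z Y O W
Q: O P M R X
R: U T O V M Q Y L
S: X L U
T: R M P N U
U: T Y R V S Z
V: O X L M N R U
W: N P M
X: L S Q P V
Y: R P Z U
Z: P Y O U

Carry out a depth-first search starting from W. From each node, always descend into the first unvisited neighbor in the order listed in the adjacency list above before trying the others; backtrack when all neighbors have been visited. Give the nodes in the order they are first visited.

Visit W
W → N
N → V
V → O
O → Z
Z → P
P → X
X → L
L → R
R → U
U → T
T → M
M → Q
U → Y
U → S

W -> N -> V -> O -> Z -> P -> X -> L -> R -> U -> T -> M -> Q -> Y -> S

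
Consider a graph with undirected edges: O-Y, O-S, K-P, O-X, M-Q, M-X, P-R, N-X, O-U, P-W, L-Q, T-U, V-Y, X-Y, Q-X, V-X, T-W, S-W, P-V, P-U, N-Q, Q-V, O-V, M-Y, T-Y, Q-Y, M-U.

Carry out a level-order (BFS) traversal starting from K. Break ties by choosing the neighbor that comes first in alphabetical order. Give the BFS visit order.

Visit K; enqueue P → queue [P]
Visit P; enqueue R, U, V, W → queue [R, U, V, W]
Visit R → queue [U, V, W]
Visit U; enqueue M, O, T → queue [V, W, M, O, T]
Visit V; enqueue Q, X, Y → queue [W, M, O, T, Q, X, Y]
Visit W; enqueue S → queue [M, O, T, Q, X, Y, S]
Visit M → queue [O, T, Q, X, Y, S]
Visit O → queue [T, Q, X, Y, S]
Visit T → queue [Q, X, Y, S]
Visit Q; enqueue L, N → queue [X, Y, S, L, N]
Visit X → queue [Y, S, L, N]
Visit Y → queue [S, L, N]
Visit S → queue [L, N]
Visit L → queue [N]
Visit N → queue []

K → P → R → U → V → W → M → O → T → Q → X → Y → S → L → N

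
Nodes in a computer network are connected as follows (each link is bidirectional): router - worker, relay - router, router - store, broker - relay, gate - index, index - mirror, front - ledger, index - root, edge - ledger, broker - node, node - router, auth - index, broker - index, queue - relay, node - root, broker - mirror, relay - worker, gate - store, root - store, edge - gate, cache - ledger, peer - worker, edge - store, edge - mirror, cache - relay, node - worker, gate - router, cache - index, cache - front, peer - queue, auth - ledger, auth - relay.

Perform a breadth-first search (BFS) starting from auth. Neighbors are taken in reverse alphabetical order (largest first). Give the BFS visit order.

Visit auth; enqueue relay, ledger, index → queue [relay, ledger, index]
Visit relay; enqueue worker, router, queue, cache, broker → queue [ledger, index, worker, router, queue, cache, broker]
Visit ledger; enqueue front, edge → queue [index, worker, router, queue, cache, broker, front, edge]
Visit index; enqueue root, mirror, gate → queue [worker, router, queue, cache, broker, front, edge, root, mirror, gate]
Visit worker; enqueue peer, node → queue [router, queue, cache, broker, front, edge, root, mirror, gate, peer, node]
Visit router; enqueue store → queue [queue, cache, broker, front, edge, root, mirror, gate, peer, node, store]
Visit queue → queue [cache, broker, front, edge, root, mirror, gate, peer, node, store]
Visit cache → queue [broker, front, edge, root, mirror, gate, peer, node, store]
Visit broker → queue [front, edge, root, mirror, gate, peer, node, store]
Visit front → queue [edge, root, mirror, gate, peer, node, store]
Visit edge → queue [root, mirror, gate, peer, node, store]
Visit root → queue [mirror, gate, peer, node, store]
Visit mirror → queue [gate, peer, node, store]
Visit gate → queue [peer, node, store]
Visit peer → queue [node, store]
Visit node → queue [store]
Visit store → queue []

auth → relay → ledger → index → worker → router → queue → cache → broker → front → edge → root → mirror → gate → peer → node → store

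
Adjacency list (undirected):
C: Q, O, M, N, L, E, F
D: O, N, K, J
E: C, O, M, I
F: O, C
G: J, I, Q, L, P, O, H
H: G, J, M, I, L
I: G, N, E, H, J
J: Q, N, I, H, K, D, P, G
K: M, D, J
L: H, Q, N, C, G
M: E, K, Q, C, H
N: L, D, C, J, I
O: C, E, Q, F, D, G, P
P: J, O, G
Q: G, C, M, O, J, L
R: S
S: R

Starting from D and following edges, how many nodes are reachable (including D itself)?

15

BFS from D visits: D, O, N, K, J, C, E, Q, F, G, P, L, I, M, H
Reachable nodes: 15 of 17 total.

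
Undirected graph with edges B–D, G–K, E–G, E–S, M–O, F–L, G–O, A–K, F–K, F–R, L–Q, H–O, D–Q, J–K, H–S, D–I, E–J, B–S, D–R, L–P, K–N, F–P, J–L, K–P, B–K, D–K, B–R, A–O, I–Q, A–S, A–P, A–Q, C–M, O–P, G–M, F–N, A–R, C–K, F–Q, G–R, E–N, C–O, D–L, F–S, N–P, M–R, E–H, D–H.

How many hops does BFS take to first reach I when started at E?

Level 0: E
Level 1: G, H, J, N, S
Level 2: A, B, D, F, K, L, M, O, P, R
Level 3: C, I, Q
I first appears at level 3.

3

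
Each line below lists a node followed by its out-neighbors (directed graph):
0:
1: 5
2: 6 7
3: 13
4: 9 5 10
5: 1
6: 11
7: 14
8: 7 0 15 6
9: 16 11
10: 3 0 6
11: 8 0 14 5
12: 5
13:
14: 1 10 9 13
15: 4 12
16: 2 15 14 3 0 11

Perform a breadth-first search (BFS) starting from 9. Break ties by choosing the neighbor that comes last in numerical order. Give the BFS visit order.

9 16 11 15 14 3 2 0 8 5 12 4 13 10 1 7 6

Visit 9; enqueue 16, 11 → queue [16, 11]
Visit 16; enqueue 15, 14, 3, 2, 0 → queue [11, 15, 14, 3, 2, 0]
Visit 11; enqueue 8, 5 → queue [15, 14, 3, 2, 0, 8, 5]
Visit 15; enqueue 12, 4 → queue [14, 3, 2, 0, 8, 5, 12, 4]
Visit 14; enqueue 13, 10, 1 → queue [3, 2, 0, 8, 5, 12, 4, 13, 10, 1]
Visit 3 → queue [2, 0, 8, 5, 12, 4, 13, 10, 1]
Visit 2; enqueue 7, 6 → queue [0, 8, 5, 12, 4, 13, 10, 1, 7, 6]
Visit 0 → queue [8, 5, 12, 4, 13, 10, 1, 7, 6]
Visit 8 → queue [5, 12, 4, 13, 10, 1, 7, 6]
Visit 5 → queue [12, 4, 13, 10, 1, 7, 6]
Visit 12 → queue [4, 13, 10, 1, 7, 6]
Visit 4 → queue [13, 10, 1, 7, 6]
Visit 13 → queue [10, 1, 7, 6]
Visit 10 → queue [1, 7, 6]
Visit 1 → queue [7, 6]
Visit 7 → queue [6]
Visit 6 → queue []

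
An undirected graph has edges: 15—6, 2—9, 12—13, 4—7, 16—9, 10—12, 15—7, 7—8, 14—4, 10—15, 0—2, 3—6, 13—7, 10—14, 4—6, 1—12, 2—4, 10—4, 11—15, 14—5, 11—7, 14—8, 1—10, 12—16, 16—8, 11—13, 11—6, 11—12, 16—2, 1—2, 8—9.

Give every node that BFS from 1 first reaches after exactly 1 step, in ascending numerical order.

Level 0: 1
Level 1: 2, 10, 12
Level 2: 0, 4, 9, 11, 13, 14, 15, 16
Level 3: 5, 6, 7, 8
Level 4: 3

2, 10, 12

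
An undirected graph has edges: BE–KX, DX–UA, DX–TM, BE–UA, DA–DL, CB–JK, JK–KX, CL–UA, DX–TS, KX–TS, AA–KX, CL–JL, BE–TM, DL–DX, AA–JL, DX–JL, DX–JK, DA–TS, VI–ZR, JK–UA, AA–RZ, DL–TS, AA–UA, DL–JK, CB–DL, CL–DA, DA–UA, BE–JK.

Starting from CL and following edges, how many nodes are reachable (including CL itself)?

BFS from CL visits: CL, UA, JL, DA, JK, DX, BE, AA, TS, DL, KX, CB, TM, RZ
Reachable nodes: 14 of 16 total.

14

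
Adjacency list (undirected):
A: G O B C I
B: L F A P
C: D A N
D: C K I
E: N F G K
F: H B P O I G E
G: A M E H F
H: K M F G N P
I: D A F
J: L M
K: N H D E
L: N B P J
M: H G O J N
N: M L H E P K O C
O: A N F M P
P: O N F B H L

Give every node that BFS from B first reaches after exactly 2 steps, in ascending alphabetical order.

C, E, G, H, I, J, N, O

Level 0: B
Level 1: A, F, L, P
Level 2: C, E, G, H, I, J, N, O
Level 3: D, K, M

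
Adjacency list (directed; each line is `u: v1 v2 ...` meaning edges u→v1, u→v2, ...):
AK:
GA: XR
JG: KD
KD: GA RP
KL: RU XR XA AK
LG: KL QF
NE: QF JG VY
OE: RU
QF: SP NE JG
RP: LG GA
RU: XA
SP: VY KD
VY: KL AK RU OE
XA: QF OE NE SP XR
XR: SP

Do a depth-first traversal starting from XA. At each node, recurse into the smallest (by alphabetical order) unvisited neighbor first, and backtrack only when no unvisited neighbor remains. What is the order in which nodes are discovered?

Visit XA
XA → NE
NE → JG
JG → KD
KD → GA
GA → XR
XR → SP
SP → VY
VY → AK
VY → KL
KL → RU
VY → OE
KD → RP
RP → LG
LG → QF

XA, NE, JG, KD, GA, XR, SP, VY, AK, KL, RU, OE, RP, LG, QF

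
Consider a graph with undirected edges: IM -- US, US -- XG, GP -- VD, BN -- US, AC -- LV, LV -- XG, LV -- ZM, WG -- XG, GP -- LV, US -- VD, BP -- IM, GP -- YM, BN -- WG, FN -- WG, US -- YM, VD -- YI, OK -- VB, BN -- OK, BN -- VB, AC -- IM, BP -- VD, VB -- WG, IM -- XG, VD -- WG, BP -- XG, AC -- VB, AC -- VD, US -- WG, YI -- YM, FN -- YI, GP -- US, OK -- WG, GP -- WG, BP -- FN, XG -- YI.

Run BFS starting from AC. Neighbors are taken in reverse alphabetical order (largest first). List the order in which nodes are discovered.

AC → VD → VB → LV → IM → YI → WG → US → GP → BP → OK → BN → ZM → XG → YM → FN

Visit AC; enqueue VD, VB, LV, IM → queue [VD, VB, LV, IM]
Visit VD; enqueue YI, WG, US, GP, BP → queue [VB, LV, IM, YI, WG, US, GP, BP]
Visit VB; enqueue OK, BN → queue [LV, IM, YI, WG, US, GP, BP, OK, BN]
Visit LV; enqueue ZM, XG → queue [IM, YI, WG, US, GP, BP, OK, BN, ZM, XG]
Visit IM → queue [YI, WG, US, GP, BP, OK, BN, ZM, XG]
Visit YI; enqueue YM, FN → queue [WG, US, GP, BP, OK, BN, ZM, XG, YM, FN]
Visit WG → queue [US, GP, BP, OK, BN, ZM, XG, YM, FN]
Visit US → queue [GP, BP, OK, BN, ZM, XG, YM, FN]
Visit GP → queue [BP, OK, BN, ZM, XG, YM, FN]
Visit BP → queue [OK, BN, ZM, XG, YM, FN]
Visit OK → queue [BN, ZM, XG, YM, FN]
Visit BN → queue [ZM, XG, YM, FN]
Visit ZM → queue [XG, YM, FN]
Visit XG → queue [YM, FN]
Visit YM → queue [FN]
Visit FN → queue []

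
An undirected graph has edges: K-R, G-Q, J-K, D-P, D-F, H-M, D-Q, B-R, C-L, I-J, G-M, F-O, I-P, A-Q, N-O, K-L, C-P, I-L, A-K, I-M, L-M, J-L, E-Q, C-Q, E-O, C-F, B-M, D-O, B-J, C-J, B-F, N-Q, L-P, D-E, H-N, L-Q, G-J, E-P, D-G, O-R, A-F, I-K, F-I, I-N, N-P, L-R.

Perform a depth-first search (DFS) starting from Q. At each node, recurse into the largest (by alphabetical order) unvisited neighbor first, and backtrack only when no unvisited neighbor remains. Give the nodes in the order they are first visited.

Visit Q
Q → N
N → P
P → L
L → R
R → O
O → F
F → I
I → M
M → H
M → G
G → J
J → K
K → A
J → C
J → B
G → D
D → E

Q N P L R O F I M H G J K A C B D E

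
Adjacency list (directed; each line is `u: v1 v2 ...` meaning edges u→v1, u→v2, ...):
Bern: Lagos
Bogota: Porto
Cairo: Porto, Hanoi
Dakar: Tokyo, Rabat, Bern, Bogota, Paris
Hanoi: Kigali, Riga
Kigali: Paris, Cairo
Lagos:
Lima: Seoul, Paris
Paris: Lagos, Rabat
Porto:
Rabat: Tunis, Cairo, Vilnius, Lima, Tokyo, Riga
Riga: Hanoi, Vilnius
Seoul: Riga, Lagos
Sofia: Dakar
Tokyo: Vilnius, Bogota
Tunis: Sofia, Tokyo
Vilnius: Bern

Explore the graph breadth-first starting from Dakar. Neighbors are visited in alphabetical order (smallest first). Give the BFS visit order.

Dakar -> Bern -> Bogota -> Paris -> Rabat -> Tokyo -> Lagos -> Porto -> Cairo -> Lima -> Riga -> Tunis -> Vilnius -> Hanoi -> Seoul -> Sofia -> Kigali

Visit Dakar; enqueue Bern, Bogota, Paris, Rabat, Tokyo → queue [Bern, Bogota, Paris, Rabat, Tokyo]
Visit Bern; enqueue Lagos → queue [Bogota, Paris, Rabat, Tokyo, Lagos]
Visit Bogota; enqueue Porto → queue [Paris, Rabat, Tokyo, Lagos, Porto]
Visit Paris → queue [Rabat, Tokyo, Lagos, Porto]
Visit Rabat; enqueue Cairo, Lima, Riga, Tunis, Vilnius → queue [Tokyo, Lagos, Porto, Cairo, Lima, Riga, Tunis, Vilnius]
Visit Tokyo → queue [Lagos, Porto, Cairo, Lima, Riga, Tunis, Vilnius]
Visit Lagos → queue [Porto, Cairo, Lima, Riga, Tunis, Vilnius]
Visit Porto → queue [Cairo, Lima, Riga, Tunis, Vilnius]
Visit Cairo; enqueue Hanoi → queue [Lima, Riga, Tunis, Vilnius, Hanoi]
Visit Lima; enqueue Seoul → queue [Riga, Tunis, Vilnius, Hanoi, Seoul]
Visit Riga → queue [Tunis, Vilnius, Hanoi, Seoul]
Visit Tunis; enqueue Sofia → queue [Vilnius, Hanoi, Seoul, Sofia]
Visit Vilnius → queue [Hanoi, Seoul, Sofia]
Visit Hanoi; enqueue Kigali → queue [Seoul, Sofia, Kigali]
Visit Seoul → queue [Sofia, Kigali]
Visit Sofia → queue [Kigali]
Visit Kigali → queue []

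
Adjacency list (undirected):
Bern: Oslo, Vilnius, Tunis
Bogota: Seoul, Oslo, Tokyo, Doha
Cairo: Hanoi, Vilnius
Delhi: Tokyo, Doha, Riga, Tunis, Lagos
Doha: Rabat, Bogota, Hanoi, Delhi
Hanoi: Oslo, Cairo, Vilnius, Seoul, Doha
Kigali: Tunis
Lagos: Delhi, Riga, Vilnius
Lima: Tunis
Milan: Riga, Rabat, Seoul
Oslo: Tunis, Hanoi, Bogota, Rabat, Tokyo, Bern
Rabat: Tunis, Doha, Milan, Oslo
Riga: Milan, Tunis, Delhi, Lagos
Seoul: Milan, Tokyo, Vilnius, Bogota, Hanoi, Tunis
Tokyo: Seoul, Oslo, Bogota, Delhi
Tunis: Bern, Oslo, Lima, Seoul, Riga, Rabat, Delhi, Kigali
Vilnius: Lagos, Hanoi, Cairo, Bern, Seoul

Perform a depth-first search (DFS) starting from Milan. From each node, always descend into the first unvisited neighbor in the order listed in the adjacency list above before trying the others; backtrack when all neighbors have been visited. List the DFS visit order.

Visit Milan
Milan → Riga
Riga → Tunis
Tunis → Bern
Bern → Oslo
Oslo → Hanoi
Hanoi → Cairo
Cairo → Vilnius
Vilnius → Lagos
Lagos → Delhi
Delhi → Tokyo
Tokyo → Seoul
Seoul → Bogota
Bogota → Doha
Doha → Rabat
Tunis → Lima
Tunis → Kigali

Milan -> Riga -> Tunis -> Bern -> Oslo -> Hanoi -> Cairo -> Vilnius -> Lagos -> Delhi -> Tokyo -> Seoul -> Bogota -> Doha -> Rabat -> Lima -> Kigali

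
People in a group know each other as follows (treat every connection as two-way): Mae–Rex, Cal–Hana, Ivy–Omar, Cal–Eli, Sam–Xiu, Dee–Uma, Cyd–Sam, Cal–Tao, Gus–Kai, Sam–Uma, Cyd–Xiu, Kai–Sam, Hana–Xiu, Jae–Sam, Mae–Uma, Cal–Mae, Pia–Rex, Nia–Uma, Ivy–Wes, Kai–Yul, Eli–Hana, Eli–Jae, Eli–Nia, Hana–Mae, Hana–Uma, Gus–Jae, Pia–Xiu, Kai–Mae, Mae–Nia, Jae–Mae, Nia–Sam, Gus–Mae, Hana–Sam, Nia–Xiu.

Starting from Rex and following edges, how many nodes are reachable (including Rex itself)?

17

BFS from Rex visits: Rex, Pia, Mae, Xiu, Uma, Nia, Kai, Jae, Hana, Gus, Cal, Sam, Cyd, Dee, Eli, Yul, Tao
Reachable nodes: 17 of 20 total.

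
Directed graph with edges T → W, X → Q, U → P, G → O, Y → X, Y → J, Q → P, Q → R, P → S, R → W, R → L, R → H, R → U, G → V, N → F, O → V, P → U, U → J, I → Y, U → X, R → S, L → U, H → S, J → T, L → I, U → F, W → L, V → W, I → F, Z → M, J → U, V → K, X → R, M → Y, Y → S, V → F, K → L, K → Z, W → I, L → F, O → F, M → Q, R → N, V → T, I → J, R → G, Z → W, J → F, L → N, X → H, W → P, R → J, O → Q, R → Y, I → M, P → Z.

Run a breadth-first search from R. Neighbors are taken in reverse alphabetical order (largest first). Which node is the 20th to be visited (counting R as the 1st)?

M

Visit R; enqueue Y, W, U, S, N, L, J, H, G → queue [Y, W, U, S, N, L, J, H, G]
Visit Y; enqueue X → queue [W, U, S, N, L, J, H, G, X]
Visit W; enqueue P, I → queue [U, S, N, L, J, H, G, X, P, I]
Visit U; enqueue F → queue [S, N, L, J, H, G, X, P, I, F]
Visit S → queue [N, L, J, H, G, X, P, I, F]
Visit N → queue [L, J, H, G, X, P, I, F]
Visit L → queue [J, H, G, X, P, I, F]
Visit J; enqueue T → queue [H, G, X, P, I, F, T]
Visit H → queue [G, X, P, I, F, T]
Visit G; enqueue V, O → queue [X, P, I, F, T, V, O]
Visit X; enqueue Q → queue [P, I, F, T, V, O, Q]
Visit P; enqueue Z → queue [I, F, T, V, O, Q, Z]
Visit I; enqueue M → queue [F, T, V, O, Q, Z, M]
Visit F → queue [T, V, O, Q, Z, M]
Visit T → queue [V, O, Q, Z, M]
Visit V; enqueue K → queue [O, Q, Z, M, K]
Visit O → queue [Q, Z, M, K]
Visit Q → queue [Z, M, K]
Visit Z → queue [M, K]
Visit M → queue [K]
Visit K → queue []

Visit order: R, Y, W, U, S, N, L, J, H, G, X, P, I, F, T, V, O, Q, Z, M, K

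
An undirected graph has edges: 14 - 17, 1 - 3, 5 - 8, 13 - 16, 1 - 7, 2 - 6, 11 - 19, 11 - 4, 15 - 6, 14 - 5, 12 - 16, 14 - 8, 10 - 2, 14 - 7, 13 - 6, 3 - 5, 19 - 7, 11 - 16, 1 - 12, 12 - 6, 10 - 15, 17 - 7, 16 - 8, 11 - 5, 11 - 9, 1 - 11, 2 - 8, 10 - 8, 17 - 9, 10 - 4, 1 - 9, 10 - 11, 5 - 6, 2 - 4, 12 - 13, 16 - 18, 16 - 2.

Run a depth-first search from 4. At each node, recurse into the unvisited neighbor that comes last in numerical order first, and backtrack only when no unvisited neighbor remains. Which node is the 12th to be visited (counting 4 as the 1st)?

6

Visit 4
4 → 11
11 → 19
19 → 7
7 → 17
17 → 14
14 → 8
8 → 16
16 → 18
16 → 13
13 → 12
12 → 6
6 → 15
15 → 10
10 → 2
6 → 5
5 → 3
3 → 1
1 → 9

Visit order: 4, 11, 19, 7, 17, 14, 8, 16, 18, 13, 12, 6, 15, 10, 2, 5, 3, 1, 9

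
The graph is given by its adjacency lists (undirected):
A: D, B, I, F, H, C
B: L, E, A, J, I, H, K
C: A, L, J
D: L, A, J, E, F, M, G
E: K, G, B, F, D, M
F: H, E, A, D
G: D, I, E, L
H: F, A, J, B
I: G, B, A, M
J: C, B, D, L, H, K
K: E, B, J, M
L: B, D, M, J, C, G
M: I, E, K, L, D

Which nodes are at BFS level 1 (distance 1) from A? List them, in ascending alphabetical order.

B, C, D, F, H, I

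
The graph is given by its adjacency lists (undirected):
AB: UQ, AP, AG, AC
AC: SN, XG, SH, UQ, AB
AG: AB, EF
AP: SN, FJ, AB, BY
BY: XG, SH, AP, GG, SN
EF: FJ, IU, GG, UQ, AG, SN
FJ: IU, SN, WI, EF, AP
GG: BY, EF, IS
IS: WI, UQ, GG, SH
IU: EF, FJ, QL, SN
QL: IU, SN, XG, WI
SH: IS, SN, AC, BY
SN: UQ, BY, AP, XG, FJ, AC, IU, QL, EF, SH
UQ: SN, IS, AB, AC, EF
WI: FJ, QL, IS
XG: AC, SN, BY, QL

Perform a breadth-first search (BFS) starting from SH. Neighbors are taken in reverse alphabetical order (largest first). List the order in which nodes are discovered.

Visit SH; enqueue SN, IS, BY, AC → queue [SN, IS, BY, AC]
Visit SN; enqueue XG, UQ, QL, IU, FJ, EF, AP → queue [IS, BY, AC, XG, UQ, QL, IU, FJ, EF, AP]
Visit IS; enqueue WI, GG → queue [BY, AC, XG, UQ, QL, IU, FJ, EF, AP, WI, GG]
Visit BY → queue [AC, XG, UQ, QL, IU, FJ, EF, AP, WI, GG]
Visit AC; enqueue AB → queue [XG, UQ, QL, IU, FJ, EF, AP, WI, GG, AB]
Visit XG → queue [UQ, QL, IU, FJ, EF, AP, WI, GG, AB]
Visit UQ → queue [QL, IU, FJ, EF, AP, WI, GG, AB]
Visit QL → queue [IU, FJ, EF, AP, WI, GG, AB]
Visit IU → queue [FJ, EF, AP, WI, GG, AB]
Visit FJ → queue [EF, AP, WI, GG, AB]
Visit EF; enqueue AG → queue [AP, WI, GG, AB, AG]
Visit AP → queue [WI, GG, AB, AG]
Visit WI → queue [GG, AB, AG]
Visit GG → queue [AB, AG]
Visit AB → queue [AG]
Visit AG → queue []

SH SN IS BY AC XG UQ QL IU FJ EF AP WI GG AB AG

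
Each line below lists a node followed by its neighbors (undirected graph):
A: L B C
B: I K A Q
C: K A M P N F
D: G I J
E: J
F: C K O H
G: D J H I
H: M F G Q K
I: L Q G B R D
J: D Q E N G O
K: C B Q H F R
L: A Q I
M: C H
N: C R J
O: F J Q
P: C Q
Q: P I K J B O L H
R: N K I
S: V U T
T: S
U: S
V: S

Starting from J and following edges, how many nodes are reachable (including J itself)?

BFS from J visits: J, D, E, G, N, O, Q, I, H, C, R, F, B, K, L, P, M, A
Reachable nodes: 18 of 22 total.

18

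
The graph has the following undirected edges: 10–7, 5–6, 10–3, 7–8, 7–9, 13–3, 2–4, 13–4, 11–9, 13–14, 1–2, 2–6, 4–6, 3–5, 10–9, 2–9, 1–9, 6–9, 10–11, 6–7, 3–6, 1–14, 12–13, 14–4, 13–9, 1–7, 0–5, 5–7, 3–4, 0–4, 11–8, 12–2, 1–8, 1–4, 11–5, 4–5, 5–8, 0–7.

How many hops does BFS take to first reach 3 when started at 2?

Level 0: 2
Level 1: 1, 4, 6, 9, 12
Level 2: 0, 3, 5, 7, 8, 10, 11, 13, 14
3 first appears at level 2.

2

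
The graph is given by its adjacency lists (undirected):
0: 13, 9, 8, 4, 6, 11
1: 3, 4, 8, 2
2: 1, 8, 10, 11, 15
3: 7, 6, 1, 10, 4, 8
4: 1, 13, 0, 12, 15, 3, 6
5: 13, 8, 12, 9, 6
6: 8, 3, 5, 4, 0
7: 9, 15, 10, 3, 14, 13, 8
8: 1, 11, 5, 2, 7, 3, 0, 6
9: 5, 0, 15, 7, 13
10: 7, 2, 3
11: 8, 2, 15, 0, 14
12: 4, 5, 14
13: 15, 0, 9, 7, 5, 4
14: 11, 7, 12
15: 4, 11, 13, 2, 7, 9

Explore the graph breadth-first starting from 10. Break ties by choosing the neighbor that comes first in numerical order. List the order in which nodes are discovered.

Visit 10; enqueue 2, 3, 7 → queue [2, 3, 7]
Visit 2; enqueue 1, 8, 11, 15 → queue [3, 7, 1, 8, 11, 15]
Visit 3; enqueue 4, 6 → queue [7, 1, 8, 11, 15, 4, 6]
Visit 7; enqueue 9, 13, 14 → queue [1, 8, 11, 15, 4, 6, 9, 13, 14]
Visit 1 → queue [8, 11, 15, 4, 6, 9, 13, 14]
Visit 8; enqueue 0, 5 → queue [11, 15, 4, 6, 9, 13, 14, 0, 5]
Visit 11 → queue [15, 4, 6, 9, 13, 14, 0, 5]
Visit 15 → queue [4, 6, 9, 13, 14, 0, 5]
Visit 4; enqueue 12 → queue [6, 9, 13, 14, 0, 5, 12]
Visit 6 → queue [9, 13, 14, 0, 5, 12]
Visit 9 → queue [13, 14, 0, 5, 12]
Visit 13 → queue [14, 0, 5, 12]
Visit 14 → queue [0, 5, 12]
Visit 0 → queue [5, 12]
Visit 5 → queue [12]
Visit 12 → queue []

10, 2, 3, 7, 1, 8, 11, 15, 4, 6, 9, 13, 14, 0, 5, 12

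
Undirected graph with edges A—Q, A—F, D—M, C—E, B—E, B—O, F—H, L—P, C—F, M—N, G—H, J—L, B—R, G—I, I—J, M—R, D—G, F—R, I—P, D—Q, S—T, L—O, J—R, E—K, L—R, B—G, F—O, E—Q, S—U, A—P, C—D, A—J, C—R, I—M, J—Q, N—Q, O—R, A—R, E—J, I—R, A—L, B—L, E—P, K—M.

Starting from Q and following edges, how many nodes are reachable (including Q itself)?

BFS from Q visits: Q, N, J, E, D, A, M, R, L, I, P, K, C, B, G, F, O, H
Reachable nodes: 18 of 21 total.

18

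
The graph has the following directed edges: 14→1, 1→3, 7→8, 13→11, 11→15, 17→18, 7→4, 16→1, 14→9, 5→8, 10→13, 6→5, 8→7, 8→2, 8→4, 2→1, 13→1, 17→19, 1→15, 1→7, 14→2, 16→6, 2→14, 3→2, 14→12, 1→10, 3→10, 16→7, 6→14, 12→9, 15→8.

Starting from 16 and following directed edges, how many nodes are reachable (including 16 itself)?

BFS from 16 visits: 16, 1, 6, 7, 3, 10, 15, 5, 14, 4, 8, 2, 13, 9, 12, 11
Reachable nodes: 16 of 19 total.

16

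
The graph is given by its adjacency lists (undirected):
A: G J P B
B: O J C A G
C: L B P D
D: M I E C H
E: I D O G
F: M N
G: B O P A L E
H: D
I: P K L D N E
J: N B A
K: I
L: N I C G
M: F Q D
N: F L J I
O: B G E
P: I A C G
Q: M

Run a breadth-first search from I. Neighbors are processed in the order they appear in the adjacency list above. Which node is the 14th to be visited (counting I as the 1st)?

J

Visit I; enqueue P, K, L, D, N, E → queue [P, K, L, D, N, E]
Visit P; enqueue A, C, G → queue [K, L, D, N, E, A, C, G]
Visit K → queue [L, D, N, E, A, C, G]
Visit L → queue [D, N, E, A, C, G]
Visit D; enqueue M, H → queue [N, E, A, C, G, M, H]
Visit N; enqueue F, J → queue [E, A, C, G, M, H, F, J]
Visit E; enqueue O → queue [A, C, G, M, H, F, J, O]
Visit A; enqueue B → queue [C, G, M, H, F, J, O, B]
Visit C → queue [G, M, H, F, J, O, B]
Visit G → queue [M, H, F, J, O, B]
Visit M; enqueue Q → queue [H, F, J, O, B, Q]
Visit H → queue [F, J, O, B, Q]
Visit F → queue [J, O, B, Q]
Visit J → queue [O, B, Q]
Visit O → queue [B, Q]
Visit B → queue [Q]
Visit Q → queue []

Visit order: I, P, K, L, D, N, E, A, C, G, M, H, F, J, O, B, Q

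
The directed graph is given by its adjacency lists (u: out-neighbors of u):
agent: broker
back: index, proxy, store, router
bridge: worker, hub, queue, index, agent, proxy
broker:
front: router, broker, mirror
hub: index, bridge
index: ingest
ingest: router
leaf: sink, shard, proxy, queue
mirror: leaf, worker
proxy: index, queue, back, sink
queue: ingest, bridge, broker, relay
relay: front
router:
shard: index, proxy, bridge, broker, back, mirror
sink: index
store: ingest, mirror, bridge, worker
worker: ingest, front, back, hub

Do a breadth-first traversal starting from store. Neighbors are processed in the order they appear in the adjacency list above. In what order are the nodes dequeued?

store → ingest → mirror → bridge → worker → router → leaf → hub → queue → index → agent → proxy → front → back → sink → shard → broker → relay

Visit store; enqueue ingest, mirror, bridge, worker → queue [ingest, mirror, bridge, worker]
Visit ingest; enqueue router → queue [mirror, bridge, worker, router]
Visit mirror; enqueue leaf → queue [bridge, worker, router, leaf]
Visit bridge; enqueue hub, queue, index, agent, proxy → queue [worker, router, leaf, hub, queue, index, agent, proxy]
Visit worker; enqueue front, back → queue [router, leaf, hub, queue, index, agent, proxy, front, back]
Visit router → queue [leaf, hub, queue, index, agent, proxy, front, back]
Visit leaf; enqueue sink, shard → queue [hub, queue, index, agent, proxy, front, back, sink, shard]
Visit hub → queue [queue, index, agent, proxy, front, back, sink, shard]
Visit queue; enqueue broker, relay → queue [index, agent, proxy, front, back, sink, shard, broker, relay]
Visit index → queue [agent, proxy, front, back, sink, shard, broker, relay]
Visit agent → queue [proxy, front, back, sink, shard, broker, relay]
Visit proxy → queue [front, back, sink, shard, broker, relay]
Visit front → queue [back, sink, shard, broker, relay]
Visit back → queue [sink, shard, broker, relay]
Visit sink → queue [shard, broker, relay]
Visit shard → queue [broker, relay]
Visit broker → queue [relay]
Visit relay → queue []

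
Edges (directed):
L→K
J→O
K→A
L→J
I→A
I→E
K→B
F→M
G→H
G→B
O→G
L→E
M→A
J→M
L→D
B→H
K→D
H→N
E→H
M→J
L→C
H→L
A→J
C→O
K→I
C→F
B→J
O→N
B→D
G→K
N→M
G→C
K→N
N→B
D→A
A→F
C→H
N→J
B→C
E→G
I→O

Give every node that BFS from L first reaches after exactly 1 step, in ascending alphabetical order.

Level 0: L
Level 1: C, D, E, J, K
Level 2: A, B, F, G, H, I, M, N, O

C, D, E, J, K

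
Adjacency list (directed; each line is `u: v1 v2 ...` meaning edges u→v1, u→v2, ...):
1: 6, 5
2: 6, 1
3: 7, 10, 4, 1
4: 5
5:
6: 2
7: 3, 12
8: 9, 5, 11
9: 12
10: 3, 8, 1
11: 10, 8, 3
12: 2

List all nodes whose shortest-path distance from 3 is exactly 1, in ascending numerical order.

Level 0: 3
Level 1: 1, 4, 7, 10
Level 2: 5, 6, 8, 12
Level 3: 2, 9, 11

1, 4, 7, 10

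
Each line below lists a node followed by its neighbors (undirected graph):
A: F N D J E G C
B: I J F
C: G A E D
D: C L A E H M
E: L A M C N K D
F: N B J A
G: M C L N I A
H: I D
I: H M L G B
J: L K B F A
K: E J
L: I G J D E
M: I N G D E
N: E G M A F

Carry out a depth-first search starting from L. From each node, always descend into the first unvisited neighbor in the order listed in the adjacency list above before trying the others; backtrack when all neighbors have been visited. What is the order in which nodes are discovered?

Visit L
L → I
I → H
H → D
D → C
C → G
G → M
M → N
N → E
E → A
A → F
F → B
B → J
J → K

L I H D C G M N E A F B J K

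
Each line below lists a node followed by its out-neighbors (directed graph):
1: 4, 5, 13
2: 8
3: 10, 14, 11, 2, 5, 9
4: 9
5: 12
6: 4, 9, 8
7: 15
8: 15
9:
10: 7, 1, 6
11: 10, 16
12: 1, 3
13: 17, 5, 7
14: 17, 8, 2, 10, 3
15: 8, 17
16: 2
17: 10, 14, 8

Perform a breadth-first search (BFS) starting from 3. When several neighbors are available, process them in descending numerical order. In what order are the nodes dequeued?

3 -> 14 -> 11 -> 10 -> 9 -> 5 -> 2 -> 17 -> 8 -> 16 -> 7 -> 6 -> 1 -> 12 -> 15 -> 4 -> 13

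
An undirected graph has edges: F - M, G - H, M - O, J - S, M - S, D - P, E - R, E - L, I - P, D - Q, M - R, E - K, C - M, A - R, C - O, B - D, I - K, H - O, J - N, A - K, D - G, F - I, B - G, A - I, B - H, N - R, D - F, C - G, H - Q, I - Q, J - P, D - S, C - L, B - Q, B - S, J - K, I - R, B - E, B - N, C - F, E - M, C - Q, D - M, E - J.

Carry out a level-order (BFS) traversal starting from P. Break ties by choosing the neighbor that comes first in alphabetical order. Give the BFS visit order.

P D I J B F G M Q S A K R E N H C O L

Visit P; enqueue D, I, J → queue [D, I, J]
Visit D; enqueue B, F, G, M, Q, S → queue [I, J, B, F, G, M, Q, S]
Visit I; enqueue A, K, R → queue [J, B, F, G, M, Q, S, A, K, R]
Visit J; enqueue E, N → queue [B, F, G, M, Q, S, A, K, R, E, N]
Visit B; enqueue H → queue [F, G, M, Q, S, A, K, R, E, N, H]
Visit F; enqueue C → queue [G, M, Q, S, A, K, R, E, N, H, C]
Visit G → queue [M, Q, S, A, K, R, E, N, H, C]
Visit M; enqueue O → queue [Q, S, A, K, R, E, N, H, C, O]
Visit Q → queue [S, A, K, R, E, N, H, C, O]
Visit S → queue [A, K, R, E, N, H, C, O]
Visit A → queue [K, R, E, N, H, C, O]
Visit K → queue [R, E, N, H, C, O]
Visit R → queue [E, N, H, C, O]
Visit E; enqueue L → queue [N, H, C, O, L]
Visit N → queue [H, C, O, L]
Visit H → queue [C, O, L]
Visit C → queue [O, L]
Visit O → queue [L]
Visit L → queue []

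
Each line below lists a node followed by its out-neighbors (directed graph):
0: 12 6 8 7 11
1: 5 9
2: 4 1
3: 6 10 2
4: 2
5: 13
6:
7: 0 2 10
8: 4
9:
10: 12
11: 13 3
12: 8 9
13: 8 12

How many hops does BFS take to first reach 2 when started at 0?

Level 0: 0
Level 1: 6, 7, 8, 11, 12
Level 2: 2, 3, 4, 9, 10, 13
Level 3: 1
Level 4: 5
2 first appears at level 2.

2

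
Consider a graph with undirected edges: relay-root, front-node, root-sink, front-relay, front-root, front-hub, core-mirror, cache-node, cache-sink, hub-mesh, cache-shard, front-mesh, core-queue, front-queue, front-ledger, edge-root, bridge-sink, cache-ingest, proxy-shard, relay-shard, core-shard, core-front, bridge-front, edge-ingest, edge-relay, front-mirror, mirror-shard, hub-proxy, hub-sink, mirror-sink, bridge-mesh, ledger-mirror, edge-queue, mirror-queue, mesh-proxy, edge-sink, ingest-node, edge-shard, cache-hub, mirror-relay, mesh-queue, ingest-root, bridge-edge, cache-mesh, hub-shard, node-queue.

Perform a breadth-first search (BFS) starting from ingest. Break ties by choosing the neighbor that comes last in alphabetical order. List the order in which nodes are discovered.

ingest, root, node, edge, cache, sink, relay, front, queue, shard, bridge, mesh, hub, mirror, ledger, core, proxy

Visit ingest; enqueue root, node, edge, cache → queue [root, node, edge, cache]
Visit root; enqueue sink, relay, front → queue [node, edge, cache, sink, relay, front]
Visit node; enqueue queue → queue [edge, cache, sink, relay, front, queue]
Visit edge; enqueue shard, bridge → queue [cache, sink, relay, front, queue, shard, bridge]
Visit cache; enqueue mesh, hub → queue [sink, relay, front, queue, shard, bridge, mesh, hub]
Visit sink; enqueue mirror → queue [relay, front, queue, shard, bridge, mesh, hub, mirror]
Visit relay → queue [front, queue, shard, bridge, mesh, hub, mirror]
Visit front; enqueue ledger, core → queue [queue, shard, bridge, mesh, hub, mirror, ledger, core]
Visit queue → queue [shard, bridge, mesh, hub, mirror, ledger, core]
Visit shard; enqueue proxy → queue [bridge, mesh, hub, mirror, ledger, core, proxy]
Visit bridge → queue [mesh, hub, mirror, ledger, core, proxy]
Visit mesh → queue [hub, mirror, ledger, core, proxy]
Visit hub → queue [mirror, ledger, core, proxy]
Visit mirror → queue [ledger, core, proxy]
Visit ledger → queue [core, proxy]
Visit core → queue [proxy]
Visit proxy → queue []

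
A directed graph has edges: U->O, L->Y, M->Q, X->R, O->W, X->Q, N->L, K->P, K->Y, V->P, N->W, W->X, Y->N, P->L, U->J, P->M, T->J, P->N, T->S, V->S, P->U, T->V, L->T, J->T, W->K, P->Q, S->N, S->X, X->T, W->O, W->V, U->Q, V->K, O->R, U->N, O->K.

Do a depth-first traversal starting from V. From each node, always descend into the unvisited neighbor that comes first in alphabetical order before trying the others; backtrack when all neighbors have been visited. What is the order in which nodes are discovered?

Visit V
V → K
K → P
P → L
L → T
T → J
T → S
S → N
N → W
W → O
O → R
W → X
X → Q
L → Y
P → M
P → U

V, K, P, L, T, J, S, N, W, O, R, X, Q, Y, M, U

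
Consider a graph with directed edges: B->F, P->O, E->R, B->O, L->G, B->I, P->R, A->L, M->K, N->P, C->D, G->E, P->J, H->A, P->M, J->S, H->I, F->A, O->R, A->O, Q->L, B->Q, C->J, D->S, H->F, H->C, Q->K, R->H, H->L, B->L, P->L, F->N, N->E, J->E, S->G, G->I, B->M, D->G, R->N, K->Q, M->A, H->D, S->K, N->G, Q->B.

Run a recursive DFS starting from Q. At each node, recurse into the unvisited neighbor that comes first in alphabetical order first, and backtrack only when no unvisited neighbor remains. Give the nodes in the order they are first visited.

Q -> B -> F -> A -> L -> G -> E -> R -> H -> C -> D -> S -> K -> J -> I -> N -> P -> M -> O

Visit Q
Q → B
B → F
F → A
A → L
L → G
G → E
E → R
R → H
H → C
C → D
D → S
S → K
C → J
H → I
R → N
N → P
P → M
P → O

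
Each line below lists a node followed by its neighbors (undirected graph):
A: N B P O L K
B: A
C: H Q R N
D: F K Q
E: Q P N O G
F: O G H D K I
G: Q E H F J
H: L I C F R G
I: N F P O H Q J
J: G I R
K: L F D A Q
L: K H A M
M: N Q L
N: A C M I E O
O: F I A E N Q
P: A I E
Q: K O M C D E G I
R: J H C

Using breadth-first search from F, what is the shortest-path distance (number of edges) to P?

Level 0: F
Level 1: D, G, H, I, K, O
Level 2: A, C, E, J, L, N, P, Q, R
Level 3: B, M
P first appears at level 2.

2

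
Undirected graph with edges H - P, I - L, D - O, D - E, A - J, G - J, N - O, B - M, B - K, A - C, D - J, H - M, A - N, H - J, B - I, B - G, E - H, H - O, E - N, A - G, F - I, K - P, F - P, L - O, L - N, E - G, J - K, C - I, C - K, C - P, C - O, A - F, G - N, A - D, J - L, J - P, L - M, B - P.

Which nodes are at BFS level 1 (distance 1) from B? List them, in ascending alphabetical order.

Level 0: B
Level 1: G, I, K, M, P
Level 2: A, C, E, F, H, J, L, N
Level 3: D, O

G, I, K, M, P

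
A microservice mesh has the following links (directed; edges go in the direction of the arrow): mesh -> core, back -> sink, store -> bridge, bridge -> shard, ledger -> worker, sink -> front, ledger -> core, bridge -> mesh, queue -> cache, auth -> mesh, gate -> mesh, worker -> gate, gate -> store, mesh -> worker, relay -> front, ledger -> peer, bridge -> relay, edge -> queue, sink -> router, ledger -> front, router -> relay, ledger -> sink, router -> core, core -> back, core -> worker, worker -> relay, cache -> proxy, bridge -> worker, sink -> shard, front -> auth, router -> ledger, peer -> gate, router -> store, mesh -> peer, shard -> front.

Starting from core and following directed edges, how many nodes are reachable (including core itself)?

BFS from core visits: core, worker, back, relay, gate, sink, front, store, mesh, shard, router, auth, bridge, peer, ledger
Reachable nodes: 15 of 19 total.

15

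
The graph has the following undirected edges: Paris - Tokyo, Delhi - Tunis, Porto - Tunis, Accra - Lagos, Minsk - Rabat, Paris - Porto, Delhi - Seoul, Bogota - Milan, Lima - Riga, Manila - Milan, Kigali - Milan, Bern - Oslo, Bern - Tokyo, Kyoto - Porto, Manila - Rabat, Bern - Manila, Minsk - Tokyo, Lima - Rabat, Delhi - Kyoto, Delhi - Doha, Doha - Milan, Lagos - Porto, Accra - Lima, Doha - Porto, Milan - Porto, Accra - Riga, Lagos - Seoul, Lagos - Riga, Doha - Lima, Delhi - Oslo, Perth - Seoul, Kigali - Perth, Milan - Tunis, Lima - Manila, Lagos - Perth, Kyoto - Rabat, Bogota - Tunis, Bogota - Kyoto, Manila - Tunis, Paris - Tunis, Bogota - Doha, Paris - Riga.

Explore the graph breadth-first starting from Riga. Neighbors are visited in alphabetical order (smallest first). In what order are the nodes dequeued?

Riga, Accra, Lagos, Lima, Paris, Perth, Porto, Seoul, Doha, Manila, Rabat, Tokyo, Tunis, Kigali, Kyoto, Milan, Delhi, Bogota, Bern, Minsk, Oslo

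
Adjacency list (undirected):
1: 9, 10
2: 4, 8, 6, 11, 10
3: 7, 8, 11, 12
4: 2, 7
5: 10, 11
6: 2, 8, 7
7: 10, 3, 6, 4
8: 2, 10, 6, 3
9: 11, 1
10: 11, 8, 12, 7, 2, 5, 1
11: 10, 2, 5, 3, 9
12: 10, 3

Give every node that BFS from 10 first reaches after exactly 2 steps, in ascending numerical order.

Level 0: 10
Level 1: 1, 2, 5, 7, 8, 11, 12
Level 2: 3, 4, 6, 9

3, 4, 6, 9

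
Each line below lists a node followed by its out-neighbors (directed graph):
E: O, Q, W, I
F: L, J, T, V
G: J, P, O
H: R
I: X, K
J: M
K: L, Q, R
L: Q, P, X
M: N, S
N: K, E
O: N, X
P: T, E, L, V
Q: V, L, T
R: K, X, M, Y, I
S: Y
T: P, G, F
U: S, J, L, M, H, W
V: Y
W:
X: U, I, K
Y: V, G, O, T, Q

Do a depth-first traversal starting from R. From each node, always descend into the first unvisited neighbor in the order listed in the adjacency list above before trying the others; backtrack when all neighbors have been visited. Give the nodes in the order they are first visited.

R, K, L, Q, V, Y, G, J, M, N, E, O, X, U, S, H, W, I, P, T, F

Visit R
R → K
K → L
L → Q
Q → V
V → Y
Y → G
G → J
J → M
M → N
N → E
E → O
O → X
X → U
U → S
U → H
U → W
X → I
G → P
P → T
T → F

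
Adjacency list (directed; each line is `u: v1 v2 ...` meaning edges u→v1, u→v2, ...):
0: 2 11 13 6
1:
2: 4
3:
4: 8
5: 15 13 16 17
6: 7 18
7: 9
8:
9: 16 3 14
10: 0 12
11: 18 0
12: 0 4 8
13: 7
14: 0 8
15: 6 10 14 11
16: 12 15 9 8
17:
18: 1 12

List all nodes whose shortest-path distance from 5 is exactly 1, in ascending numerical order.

Level 0: 5
Level 1: 13, 15, 16, 17
Level 2: 6, 7, 8, 9, 10, 11, 12, 14
Level 3: 0, 3, 4, 18
Level 4: 1, 2

13, 15, 16, 17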